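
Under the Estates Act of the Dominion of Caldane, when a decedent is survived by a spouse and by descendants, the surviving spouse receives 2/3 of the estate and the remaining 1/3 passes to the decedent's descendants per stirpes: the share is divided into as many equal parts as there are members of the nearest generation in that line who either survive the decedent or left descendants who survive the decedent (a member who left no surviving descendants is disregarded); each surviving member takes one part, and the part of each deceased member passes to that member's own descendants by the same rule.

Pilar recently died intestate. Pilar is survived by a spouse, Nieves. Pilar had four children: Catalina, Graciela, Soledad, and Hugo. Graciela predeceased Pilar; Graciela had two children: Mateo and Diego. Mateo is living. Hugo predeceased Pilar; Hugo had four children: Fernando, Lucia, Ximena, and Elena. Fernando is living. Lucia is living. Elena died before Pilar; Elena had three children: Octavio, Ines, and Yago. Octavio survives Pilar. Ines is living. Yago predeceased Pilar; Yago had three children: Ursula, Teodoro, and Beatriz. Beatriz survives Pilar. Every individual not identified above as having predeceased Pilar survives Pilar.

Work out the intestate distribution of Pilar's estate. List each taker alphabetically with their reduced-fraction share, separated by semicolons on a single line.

Nieves, as surviving spouse, takes 2/3.
The remaining 1/3 passes to Pilar's descendants per stirpes.
The 1/3 is divided into 4 equal shares of 1/12 among Catalina, Graciela, Soledad, Hugo.
Catalina is living and takes 1/12.
Graciela predeceased; the 1/12 allotted to Graciela's branch passes to Graciela's issue by representation.
The 1/12 is divided into 2 equal shares of 1/24 among Mateo, Diego.
Mateo is living and takes 1/24.
Diego is living and takes 1/24.
Soledad is living and takes 1/12.
Hugo predeceased; the 1/12 allotted to Hugo's branch passes to Hugo's issue by representation.
The 1/12 is divided into 4 equal shares of 1/48 among Fernando, Lucia, Ximena, Elena.
Fernando is living and takes 1/48.
Lucia is living and takes 1/48.
Ximena is living and takes 1/48.
Elena predeceased; the 1/48 allotted to Elena's branch passes to Elena's issue by representation.
The 1/48 is divided into 3 equal shares of 1/144 among Octavio, Ines, Yago.
Octavio is living and takes 1/144.
Ines is living and takes 1/144.
Yago predeceased; the 1/144 allotted to Yago's branch passes to Yago's issue by representation.
The 1/144 is divided into 3 equal shares of 1/432 among Ursula, Teodoro, Beatriz.
Ursula is living and takes 1/432.
Teodoro is living and takes 1/432.
Beatriz is living and takes 1/432.

Beatriz 1/432; Catalina 1/12; Diego 1/24; Fernando 1/48; Ines 1/144; Lucia 1/48; Mateo 1/24; Nieves 2/3; Octavio 1/144; Soledad 1/12; Teodoro 1/432; Ursula 1/432; Ximena 1/48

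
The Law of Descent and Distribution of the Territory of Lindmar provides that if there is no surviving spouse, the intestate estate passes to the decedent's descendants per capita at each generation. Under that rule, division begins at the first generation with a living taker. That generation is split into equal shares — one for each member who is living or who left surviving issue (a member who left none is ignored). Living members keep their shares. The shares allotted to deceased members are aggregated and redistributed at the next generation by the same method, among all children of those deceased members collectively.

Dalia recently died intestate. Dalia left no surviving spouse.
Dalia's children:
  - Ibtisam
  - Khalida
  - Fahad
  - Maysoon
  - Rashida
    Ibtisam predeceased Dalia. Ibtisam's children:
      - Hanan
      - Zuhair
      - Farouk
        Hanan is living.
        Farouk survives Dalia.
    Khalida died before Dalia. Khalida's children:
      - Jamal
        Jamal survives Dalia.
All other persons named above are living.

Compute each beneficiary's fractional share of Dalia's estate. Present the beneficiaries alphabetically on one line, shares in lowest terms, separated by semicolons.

There is no surviving spouse, so the entire estate passes to Dalia's descendants per capita at each generation.
At generation 1 (Ibtisam, Khalida, Fahad, Maysoon, Rashida) there are 5 shares of (1)/5 = 1/5 each.
Living: Fahad, Maysoon, and Rashida — each takes 1/5.
Deceased: Ibtisam and Khalida. Their combined 2/5 is pooled and carried to generation 2.
At generation 2 (Hanan, Zuhair, Farouk, Jamal) there are 4 shares of (2/5)/4 = 1/10 each.
Living: Hanan, Zuhair, Farouk, and Jamal — each takes 1/10.

Fahad 1/5; Farouk 1/10; Hanan 1/10; Jamal 1/10; Maysoon 1/5; Rashida 1/5; Zuhair 1/10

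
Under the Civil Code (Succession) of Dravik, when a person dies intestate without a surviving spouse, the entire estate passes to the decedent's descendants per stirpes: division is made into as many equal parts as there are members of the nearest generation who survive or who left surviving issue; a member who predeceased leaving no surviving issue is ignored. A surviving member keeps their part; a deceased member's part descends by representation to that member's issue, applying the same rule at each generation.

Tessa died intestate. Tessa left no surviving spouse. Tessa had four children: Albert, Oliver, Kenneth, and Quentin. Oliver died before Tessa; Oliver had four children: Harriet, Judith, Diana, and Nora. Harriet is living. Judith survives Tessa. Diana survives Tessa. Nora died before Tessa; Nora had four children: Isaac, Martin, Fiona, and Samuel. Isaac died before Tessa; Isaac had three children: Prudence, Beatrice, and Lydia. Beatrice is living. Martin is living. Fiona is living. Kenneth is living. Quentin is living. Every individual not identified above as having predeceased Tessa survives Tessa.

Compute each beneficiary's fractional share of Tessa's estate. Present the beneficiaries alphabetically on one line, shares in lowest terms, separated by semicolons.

There is no surviving spouse, so the entire estate passes to Tessa's descendants per stirpes.
The estate is divided into 4 equal shares of 1/4 among Albert, Oliver, Kenneth, Quentin.
Albert is living and takes 1/4.
Oliver predeceased; the 1/4 allotted to Oliver's branch passes to Oliver's issue by representation.
The 1/4 is divided into 4 equal shares of 1/16 among Harriet, Judith, Diana, Nora.
Harriet is living and takes 1/16.
Judith is living and takes 1/16.
Diana is living and takes 1/16.
Nora predeceased; the 1/16 allotted to Nora's branch passes to Nora's issue by representation.
The 1/16 is divided into 4 equal shares of 1/64 among Isaac, Martin, Fiona, Samuel.
Isaac predeceased; the 1/64 allotted to Isaac's branch passes to Isaac's issue by representation.
The 1/64 is divided into 3 equal shares of 1/192 among Prudence, Beatrice, Lydia.
Prudence is living and takes 1/192.
Beatrice is living and takes 1/192.
Lydia is living and takes 1/192.
Martin is living and takes 1/64.
Fiona is living and takes 1/64.
Samuel is living and takes 1/64.
Kenneth is living and takes 1/4.
Quentin is living and takes 1/4.

Albert 1/4; Beatrice 1/192; Diana 1/16; Fiona 1/64; Harriet 1/16; Judith 1/16; Kenneth 1/4; Lydia 1/192; Martin 1/64; Prudence 1/192; Quentin 1/4; Samuel 1/64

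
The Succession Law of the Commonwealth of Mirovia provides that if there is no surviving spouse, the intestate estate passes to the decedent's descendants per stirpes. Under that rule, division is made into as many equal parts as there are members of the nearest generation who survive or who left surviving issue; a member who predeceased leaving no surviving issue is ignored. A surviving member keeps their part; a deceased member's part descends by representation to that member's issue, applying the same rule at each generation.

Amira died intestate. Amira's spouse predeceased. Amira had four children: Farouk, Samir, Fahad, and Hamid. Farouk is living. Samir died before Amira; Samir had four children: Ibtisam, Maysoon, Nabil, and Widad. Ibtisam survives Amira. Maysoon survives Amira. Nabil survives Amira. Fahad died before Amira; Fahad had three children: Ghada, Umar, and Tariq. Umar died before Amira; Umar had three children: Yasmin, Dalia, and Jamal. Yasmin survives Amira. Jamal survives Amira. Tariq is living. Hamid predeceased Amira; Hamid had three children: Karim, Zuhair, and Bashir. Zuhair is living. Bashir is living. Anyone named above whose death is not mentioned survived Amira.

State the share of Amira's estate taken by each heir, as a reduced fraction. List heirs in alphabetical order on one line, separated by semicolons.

Bashir 1/12; Dalia 1/36; Farouk 1/4; Ghada 1/12; Ibtisam 1/16; Jamal 1/36; Karim 1/12; Maysoon 1/16; Nabil 1/16; Tariq 1/12; Widad 1/16; Yasmin 1/36; Zuhair 1/12

There is no surviving spouse, so the entire estate passes to Amira's descendants per stirpes.
The estate is divided into 4 equal shares of 1/4 among Farouk, Samir, Fahad, Hamid.
Farouk is living and takes 1/4.
Samir predeceased; the 1/4 allotted to Samir's branch passes to Samir's issue by representation.
The 1/4 is divided into 4 equal shares of 1/16 among Ibtisam, Maysoon, Nabil, Widad.
Ibtisam is living and takes 1/16.
Maysoon is living and takes 1/16.
Nabil is living and takes 1/16.
Widad is living and takes 1/16.
Fahad predeceased; the 1/4 allotted to Fahad's branch passes to Fahad's issue by representation.
The 1/4 is divided into 3 equal shares of 1/12 among Ghada, Umar, Tariq.
Ghada is living and takes 1/12.
Umar predeceased; the 1/12 allotted to Umar's branch passes to Umar's issue by representation.
The 1/12 is divided into 3 equal shares of 1/36 among Yasmin, Dalia, Jamal.
Yasmin is living and takes 1/36.
Dalia is living and takes 1/36.
Jamal is living and takes 1/36.
Tariq is living and takes 1/12.
Hamid predeceased; the 1/4 allotted to Hamid's branch passes to Hamid's issue by representation.
The 1/4 is divided into 3 equal shares of 1/12 among Karim, Zuhair, Bashir.
Karim is living and takes 1/12.
Zuhair is living and takes 1/12.
Bashir is living and takes 1/12.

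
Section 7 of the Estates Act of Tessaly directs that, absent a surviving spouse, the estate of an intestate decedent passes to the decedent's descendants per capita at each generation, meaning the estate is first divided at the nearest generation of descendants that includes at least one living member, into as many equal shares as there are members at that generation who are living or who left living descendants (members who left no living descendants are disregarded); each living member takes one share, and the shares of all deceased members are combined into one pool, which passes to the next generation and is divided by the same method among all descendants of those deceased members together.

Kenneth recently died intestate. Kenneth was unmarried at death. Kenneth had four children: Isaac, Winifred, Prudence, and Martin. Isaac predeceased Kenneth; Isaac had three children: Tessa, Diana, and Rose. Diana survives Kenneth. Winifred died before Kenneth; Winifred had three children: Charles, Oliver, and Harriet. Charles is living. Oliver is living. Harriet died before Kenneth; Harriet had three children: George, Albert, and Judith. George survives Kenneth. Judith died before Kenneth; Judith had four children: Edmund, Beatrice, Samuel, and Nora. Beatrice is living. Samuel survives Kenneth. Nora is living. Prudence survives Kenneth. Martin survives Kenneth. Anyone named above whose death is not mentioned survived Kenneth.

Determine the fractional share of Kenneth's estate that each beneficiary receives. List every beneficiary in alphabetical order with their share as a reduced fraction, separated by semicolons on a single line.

Albert 1/36; Beatrice 1/144; Charles 1/12; Diana 1/12; Edmund 1/144; George 1/36; Martin 1/4; Nora 1/144; Oliver 1/12; Prudence 1/4; Rose 1/12; Samuel 1/144; Tessa 1/12

There is no surviving spouse, so the entire estate passes to Kenneth's descendants per capita at each generation.
At generation 1 (Isaac, Winifred, Prudence, Martin) there are 4 shares of (1)/4 = 1/4 each.
Living: Prudence and Martin — each takes 1/4.
Deceased: Isaac and Winifred. Their combined 1/2 is pooled and carried to generation 2.
At generation 2 (Tessa, Diana, Rose, Charles, Oliver, Harriet) there are 6 shares of (1/2)/6 = 1/12 each.
Living: Tessa, Diana, Rose, Charles, and Oliver — each takes 1/12.
Deceased: Harriet. That 1/12 share is carried to generation 3.
At generation 3 (George, Albert, Judith) there are 3 shares of (1/12)/3 = 1/36 each.
Living: George and Albert — each takes 1/36.
Deceased: Judith. That 1/36 share is carried to generation 4.
At generation 4 (Edmund, Beatrice, Samuel, Nora) there are 4 shares of (1/36)/4 = 1/144 each.
Living: Edmund, Beatrice, Samuel, and Nora — each takes 1/144.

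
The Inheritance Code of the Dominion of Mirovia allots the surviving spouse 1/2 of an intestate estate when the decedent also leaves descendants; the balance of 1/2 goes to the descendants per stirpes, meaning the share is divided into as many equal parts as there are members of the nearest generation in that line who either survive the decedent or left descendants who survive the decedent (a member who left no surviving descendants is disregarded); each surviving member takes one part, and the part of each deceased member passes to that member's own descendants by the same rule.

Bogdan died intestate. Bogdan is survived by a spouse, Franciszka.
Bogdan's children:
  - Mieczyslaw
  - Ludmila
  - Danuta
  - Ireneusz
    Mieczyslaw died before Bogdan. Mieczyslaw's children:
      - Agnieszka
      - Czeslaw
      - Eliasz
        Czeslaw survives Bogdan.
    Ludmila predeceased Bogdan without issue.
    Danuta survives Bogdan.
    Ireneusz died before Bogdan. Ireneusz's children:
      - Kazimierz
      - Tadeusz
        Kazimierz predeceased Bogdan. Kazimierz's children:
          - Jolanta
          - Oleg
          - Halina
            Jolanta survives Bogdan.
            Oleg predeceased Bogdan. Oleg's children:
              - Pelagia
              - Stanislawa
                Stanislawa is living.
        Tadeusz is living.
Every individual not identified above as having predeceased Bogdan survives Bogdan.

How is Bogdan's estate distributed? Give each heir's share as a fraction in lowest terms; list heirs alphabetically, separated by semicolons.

Franciszka, as surviving spouse, takes 1/2.
The remaining 1/2 passes to Bogdan's descendants per stirpes.
Ludmila left no surviving issue, so that branch lapses and is disregarded.
The 1/2 is divided into 3 equal shares of 1/6 among Mieczyslaw, Danuta, Ireneusz.
Mieczyslaw predeceased; the 1/6 allotted to Mieczyslaw's branch passes to Mieczyslaw's issue by representation.
The 1/6 is divided into 3 equal shares of 1/18 among Agnieszka, Czeslaw, Eliasz.
Agnieszka is living and takes 1/18.
Czeslaw is living and takes 1/18.
Eliasz is living and takes 1/18.
Danuta is living and takes 1/6.
Ireneusz predeceased; the 1/6 allotted to Ireneusz's branch passes to Ireneusz's issue by representation.
The 1/6 is divided into 2 equal shares of 1/12 among Kazimierz, Tadeusz.
Kazimierz predeceased; the 1/12 allotted to Kazimierz's branch passes to Kazimierz's issue by representation.
The 1/12 is divided into 3 equal shares of 1/36 among Jolanta, Oleg, Halina.
Jolanta is living and takes 1/36.
Oleg predeceased; the 1/36 allotted to Oleg's branch passes to Oleg's issue by representation.
The 1/36 is divided into 2 equal shares of 1/72 among Pelagia, Stanislawa.
Pelagia is living and takes 1/72.
Stanislawa is living and takes 1/72.
Halina is living and takes 1/36.
Tadeusz is living and takes 1/12.

Agnieszka 1/18; Czeslaw 1/18; Danuta 1/6; Eliasz 1/18; Franciszka 1/2; Halina 1/36; Jolanta 1/36; Pelagia 1/72; Stanislawa 1/72; Tadeusz 1/12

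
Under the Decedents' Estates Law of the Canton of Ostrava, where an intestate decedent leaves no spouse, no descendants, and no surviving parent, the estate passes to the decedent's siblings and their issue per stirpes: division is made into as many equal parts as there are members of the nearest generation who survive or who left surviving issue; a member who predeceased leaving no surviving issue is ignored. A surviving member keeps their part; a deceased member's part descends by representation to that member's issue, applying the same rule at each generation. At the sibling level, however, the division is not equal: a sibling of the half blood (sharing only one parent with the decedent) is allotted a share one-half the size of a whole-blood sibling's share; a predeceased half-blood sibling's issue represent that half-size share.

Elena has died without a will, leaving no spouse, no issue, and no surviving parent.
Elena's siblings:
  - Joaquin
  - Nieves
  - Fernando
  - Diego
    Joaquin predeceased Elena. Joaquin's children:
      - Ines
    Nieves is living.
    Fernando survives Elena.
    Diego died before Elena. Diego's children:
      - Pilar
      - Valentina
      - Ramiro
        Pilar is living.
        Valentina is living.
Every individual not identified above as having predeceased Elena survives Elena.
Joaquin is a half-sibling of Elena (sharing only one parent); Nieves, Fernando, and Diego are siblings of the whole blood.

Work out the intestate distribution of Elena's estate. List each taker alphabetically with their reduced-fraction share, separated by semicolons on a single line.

No spouse, descendants, or parent survives, so the estate passes to Elena's siblings per stirpes.
Half-blood siblings count for one-half the weight of whole-blood siblings at the initial division.
Dividing 1 in proportion to weights (total weight 7/2): Joaquin (weight 1/2) → 1/7; Nieves (weight 1) → 2/7; Fernando (weight 1) → 2/7; Diego (weight 1) → 2/7.
Joaquin predeceased; the 1/7 allotted to Joaquin's branch passes to Joaquin's issue by representation.
Ines is the sole taker at this level and receives the full 1/7.
Nieves is living and takes 2/7.
Fernando is living and takes 2/7.
Diego predeceased; the 2/7 allotted to Diego's branch passes to Diego's issue by representation.
The 2/7 is divided into 3 equal shares of 2/21 among Pilar, Valentina, Ramiro.
Pilar is living and takes 2/21.
Valentina is living and takes 2/21.
Ramiro is living and takes 2/21.

Fernando 2/7; Ines 1/7; Nieves 2/7; Pilar 2/21; Ramiro 2/21; Valentina 2/21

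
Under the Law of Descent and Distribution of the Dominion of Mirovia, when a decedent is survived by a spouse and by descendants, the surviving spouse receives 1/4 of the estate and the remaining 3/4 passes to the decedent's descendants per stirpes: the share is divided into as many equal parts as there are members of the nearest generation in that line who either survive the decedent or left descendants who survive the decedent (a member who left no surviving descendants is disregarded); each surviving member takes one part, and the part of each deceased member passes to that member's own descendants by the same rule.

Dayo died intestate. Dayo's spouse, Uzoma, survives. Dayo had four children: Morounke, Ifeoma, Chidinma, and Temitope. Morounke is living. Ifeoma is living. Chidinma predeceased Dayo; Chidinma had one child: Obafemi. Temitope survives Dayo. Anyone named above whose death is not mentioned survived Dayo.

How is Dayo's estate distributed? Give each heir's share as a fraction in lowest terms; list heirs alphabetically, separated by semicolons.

Uzoma, as surviving spouse, takes 1/4.
The remaining 3/4 passes to Dayo's descendants per stirpes.
The 3/4 is divided into 4 equal shares of 3/16 among Morounke, Ifeoma, Chidinma, Temitope.
Morounke is living and takes 3/16.
Ifeoma is living and takes 3/16.
Chidinma predeceased; the 3/16 allotted to Chidinma's branch passes to Chidinma's issue by representation.
Obafemi is the sole taker at this level and receives the full 3/16.
Temitope is living and takes 3/16.

Ifeoma 3/16; Morounke 3/16; Obafemi 3/16; Temitope 3/16; Uzoma 1/4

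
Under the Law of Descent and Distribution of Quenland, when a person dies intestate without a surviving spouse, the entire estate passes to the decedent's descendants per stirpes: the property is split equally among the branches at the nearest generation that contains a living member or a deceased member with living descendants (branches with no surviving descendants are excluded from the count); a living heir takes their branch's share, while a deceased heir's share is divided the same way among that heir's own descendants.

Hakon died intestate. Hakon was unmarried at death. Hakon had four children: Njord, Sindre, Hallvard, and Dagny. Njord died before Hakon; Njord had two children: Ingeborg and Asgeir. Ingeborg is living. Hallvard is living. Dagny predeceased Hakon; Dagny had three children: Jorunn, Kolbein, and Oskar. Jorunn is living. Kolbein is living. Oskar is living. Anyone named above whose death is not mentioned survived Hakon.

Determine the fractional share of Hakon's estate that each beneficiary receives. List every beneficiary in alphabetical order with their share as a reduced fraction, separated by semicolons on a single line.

Asgeir 1/8; Hallvard 1/4; Ingeborg 1/8; Jorunn 1/12; Kolbein 1/12; Oskar 1/12; Sindre 1/4

There is no surviving spouse, so the entire estate passes to Hakon's descendants per stirpes.
The estate is divided into 4 equal shares of 1/4 among Njord, Sindre, Hallvard, Dagny.
Njord predeceased; the 1/4 allotted to Njord's branch passes to Njord's issue by representation.
The 1/4 is divided into 2 equal shares of 1/8 among Ingeborg, Asgeir.
Ingeborg is living and takes 1/8.
Asgeir is living and takes 1/8.
Sindre is living and takes 1/4.
Hallvard is living and takes 1/4.
Dagny predeceased; the 1/4 allotted to Dagny's branch passes to Dagny's issue by representation.
The 1/4 is divided into 3 equal shares of 1/12 among Jorunn, Kolbein, Oskar.
Jorunn is living and takes 1/12.
Kolbein is living and takes 1/12.
Oskar is living and takes 1/12.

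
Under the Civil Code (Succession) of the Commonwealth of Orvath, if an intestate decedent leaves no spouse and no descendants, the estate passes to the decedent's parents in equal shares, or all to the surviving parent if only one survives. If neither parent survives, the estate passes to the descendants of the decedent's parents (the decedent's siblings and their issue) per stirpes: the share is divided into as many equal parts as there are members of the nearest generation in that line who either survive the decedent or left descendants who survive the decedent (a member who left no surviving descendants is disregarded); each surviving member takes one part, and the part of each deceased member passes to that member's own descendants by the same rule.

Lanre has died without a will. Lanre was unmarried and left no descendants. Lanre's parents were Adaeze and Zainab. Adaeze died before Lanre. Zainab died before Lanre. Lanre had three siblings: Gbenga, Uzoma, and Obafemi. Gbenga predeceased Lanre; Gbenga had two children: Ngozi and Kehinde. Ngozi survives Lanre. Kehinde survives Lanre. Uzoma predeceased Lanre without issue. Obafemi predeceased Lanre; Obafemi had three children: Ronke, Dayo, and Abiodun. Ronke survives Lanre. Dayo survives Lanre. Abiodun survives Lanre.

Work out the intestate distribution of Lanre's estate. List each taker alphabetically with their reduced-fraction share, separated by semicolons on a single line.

Neither parent survives and there are no descendants, so the estate passes to Lanre's siblings and their issue per stirpes.
Uzoma left no surviving issue, so that branch lapses and is disregarded.
The estate is divided into 2 equal shares of 1/2 among Gbenga, Obafemi.
Gbenga predeceased; the 1/2 allotted to Gbenga's branch passes to Gbenga's issue by representation.
The 1/2 is divided into 2 equal shares of 1/4 among Ngozi, Kehinde.
Ngozi is living and takes 1/4.
Kehinde is living and takes 1/4.
Obafemi predeceased; the 1/2 allotted to Obafemi's branch passes to Obafemi's issue by representation.
The 1/2 is divided into 3 equal shares of 1/6 among Ronke, Dayo, Abiodun.
Ronke is living and takes 1/6.
Dayo is living and takes 1/6.
Abiodun is living and takes 1/6.

Abiodun 1/6; Dayo 1/6; Kehinde 1/4; Ngozi 1/4; Ronke 1/6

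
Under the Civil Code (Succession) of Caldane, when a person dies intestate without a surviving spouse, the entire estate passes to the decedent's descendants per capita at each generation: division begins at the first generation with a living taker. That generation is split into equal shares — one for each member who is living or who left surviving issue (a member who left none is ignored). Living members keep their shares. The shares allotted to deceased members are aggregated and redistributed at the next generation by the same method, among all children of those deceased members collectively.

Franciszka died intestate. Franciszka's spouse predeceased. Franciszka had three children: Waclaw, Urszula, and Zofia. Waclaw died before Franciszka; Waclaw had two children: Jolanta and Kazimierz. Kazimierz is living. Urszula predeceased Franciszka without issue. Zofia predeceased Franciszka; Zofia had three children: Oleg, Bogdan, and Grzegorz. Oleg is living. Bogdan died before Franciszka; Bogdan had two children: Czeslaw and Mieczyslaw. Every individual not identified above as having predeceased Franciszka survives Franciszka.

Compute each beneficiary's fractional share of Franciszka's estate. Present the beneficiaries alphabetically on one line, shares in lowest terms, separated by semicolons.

Czeslaw 1/10; Grzegorz 1/5; Jolanta 1/5; Kazimierz 1/5; Mieczyslaw 1/10; Oleg 1/5

There is no surviving spouse, so the entire estate passes to Franciszka's descendants per capita at each generation.
No one at generation 1 (Waclaw, Zofia) is living; moving to the next generation.
At generation 2 (Jolanta, Kazimierz, Oleg, Bogdan, Grzegorz) there are 5 shares of (1)/5 = 1/5 each.
Living: Jolanta, Kazimierz, Oleg, and Grzegorz — each takes 1/5.
Deceased: Bogdan. That 1/5 share is carried to generation 3.
At generation 3 (Czeslaw, Mieczyslaw) there are 2 shares of (1/5)/2 = 1/10 each.
Living: Czeslaw and Mieczyslaw — each takes 1/10.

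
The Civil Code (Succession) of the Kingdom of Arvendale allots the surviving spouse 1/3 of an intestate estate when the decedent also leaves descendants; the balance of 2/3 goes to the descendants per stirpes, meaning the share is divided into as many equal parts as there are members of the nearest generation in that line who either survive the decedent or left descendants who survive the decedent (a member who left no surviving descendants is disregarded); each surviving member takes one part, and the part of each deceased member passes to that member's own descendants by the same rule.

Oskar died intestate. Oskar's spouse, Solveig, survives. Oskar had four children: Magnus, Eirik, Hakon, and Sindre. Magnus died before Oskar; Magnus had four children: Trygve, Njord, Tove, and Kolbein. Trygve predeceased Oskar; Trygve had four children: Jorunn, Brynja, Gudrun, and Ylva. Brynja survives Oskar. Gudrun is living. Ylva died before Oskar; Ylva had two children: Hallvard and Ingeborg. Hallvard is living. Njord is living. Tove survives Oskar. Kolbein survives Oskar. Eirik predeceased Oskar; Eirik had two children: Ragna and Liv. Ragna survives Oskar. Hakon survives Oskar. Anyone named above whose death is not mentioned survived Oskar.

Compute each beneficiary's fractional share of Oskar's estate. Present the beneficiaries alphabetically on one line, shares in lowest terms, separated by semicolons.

Brynja 1/96; Gudrun 1/96; Hakon 1/6; Hallvard 1/192; Ingeborg 1/192; Jorunn 1/96; Kolbein 1/24; Liv 1/12; Njord 1/24; Ragna 1/12; Sindre 1/6; Solveig 1/3; Tove 1/24

Solveig, as surviving spouse, takes 1/3.
The remaining 2/3 passes to Oskar's descendants per stirpes.
The 2/3 is divided into 4 equal shares of 1/6 among Magnus, Eirik, Hakon, Sindre.
Magnus predeceased; the 1/6 allotted to Magnus's branch passes to Magnus's issue by representation.
The 1/6 is divided into 4 equal shares of 1/24 among Trygve, Njord, Tove, Kolbein.
Trygve predeceased; the 1/24 allotted to Trygve's branch passes to Trygve's issue by representation.
The 1/24 is divided into 4 equal shares of 1/96 among Jorunn, Brynja, Gudrun, Ylva.
Jorunn is living and takes 1/96.
Brynja is living and takes 1/96.
Gudrun is living and takes 1/96.
Ylva predeceased; the 1/96 allotted to Ylva's branch passes to Ylva's issue by representation.
The 1/96 is divided into 2 equal shares of 1/192 among Hallvard, Ingeborg.
Hallvard is living and takes 1/192.
Ingeborg is living and takes 1/192.
Njord is living and takes 1/24.
Tove is living and takes 1/24.
Kolbein is living and takes 1/24.
Eirik predeceased; the 1/6 allotted to Eirik's branch passes to Eirik's issue by representation.
The 1/6 is divided into 2 equal shares of 1/12 among Ragna, Liv.
Ragna is living and takes 1/12.
Liv is living and takes 1/12.
Hakon is living and takes 1/6.
Sindre is living and takes 1/6.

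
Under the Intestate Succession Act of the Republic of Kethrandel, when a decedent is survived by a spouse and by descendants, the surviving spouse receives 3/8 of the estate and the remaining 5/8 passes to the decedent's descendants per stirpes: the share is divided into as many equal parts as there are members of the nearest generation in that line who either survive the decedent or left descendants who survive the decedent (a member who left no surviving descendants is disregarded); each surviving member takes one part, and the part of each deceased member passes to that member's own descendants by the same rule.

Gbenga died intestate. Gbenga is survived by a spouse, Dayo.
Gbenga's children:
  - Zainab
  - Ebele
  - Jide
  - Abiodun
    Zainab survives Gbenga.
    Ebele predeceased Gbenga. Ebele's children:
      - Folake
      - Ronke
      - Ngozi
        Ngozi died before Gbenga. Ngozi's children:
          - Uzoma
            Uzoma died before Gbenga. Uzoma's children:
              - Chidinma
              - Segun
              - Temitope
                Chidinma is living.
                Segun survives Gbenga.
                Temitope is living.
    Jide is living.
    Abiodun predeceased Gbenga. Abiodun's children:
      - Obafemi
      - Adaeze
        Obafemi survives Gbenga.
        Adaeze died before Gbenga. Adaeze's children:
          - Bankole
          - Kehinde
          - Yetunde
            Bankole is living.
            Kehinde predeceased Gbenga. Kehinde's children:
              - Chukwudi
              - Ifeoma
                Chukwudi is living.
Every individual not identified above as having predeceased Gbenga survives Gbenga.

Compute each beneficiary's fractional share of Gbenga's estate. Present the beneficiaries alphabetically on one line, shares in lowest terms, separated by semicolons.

Dayo, as surviving spouse, takes 3/8.
The remaining 5/8 passes to Gbenga's descendants per stirpes.
The 5/8 is divided into 4 equal shares of 5/32 among Zainab, Ebele, Jide, Abiodun.
Zainab is living and takes 5/32.
Ebele predeceased; the 5/32 allotted to Ebele's branch passes to Ebele's issue by representation.
The 5/32 is divided into 3 equal shares of 5/96 among Folake, Ronke, Ngozi.
Folake is living and takes 5/96.
Ronke is living and takes 5/96.
Ngozi predeceased; the 5/96 allotted to Ngozi's branch passes to Ngozi's issue by representation.
Uzoma's line is the sole branch at this level, so the full 5/96 passes to Uzoma's issue by representation.
The 5/96 is divided into 3 equal shares of 5/288 among Chidinma, Segun, Temitope.
Chidinma is living and takes 5/288.
Segun is living and takes 5/288.
Temitope is living and takes 5/288.
Jide is living and takes 5/32.
Abiodun predeceased; the 5/32 allotted to Abiodun's branch passes to Abiodun's issue by representation.
The 5/32 is divided into 2 equal shares of 5/64 among Obafemi, Adaeze.
Obafemi is living and takes 5/64.
Adaeze predeceased; the 5/64 allotted to Adaeze's branch passes to Adaeze's issue by representation.
The 5/64 is divided into 3 equal shares of 5/192 among Bankole, Kehinde, Yetunde.
Bankole is living and takes 5/192.
Kehinde predeceased; the 5/192 allotted to Kehinde's branch passes to Kehinde's issue by representation.
The 5/192 is divided into 2 equal shares of 5/384 among Chukwudi, Ifeoma.
Chukwudi is living and takes 5/384.
Ifeoma is living and takes 5/384.
Yetunde is living and takes 5/192.

Bankole 5/192; Chidinma 5/288; Chukwudi 5/384; Dayo 3/8; Folake 5/96; Ifeoma 5/384; Jide 5/32; Obafemi 5/64; Ronke 5/96; Segun 5/288; Temitope 5/288; Yetunde 5/192; Zainab 5/32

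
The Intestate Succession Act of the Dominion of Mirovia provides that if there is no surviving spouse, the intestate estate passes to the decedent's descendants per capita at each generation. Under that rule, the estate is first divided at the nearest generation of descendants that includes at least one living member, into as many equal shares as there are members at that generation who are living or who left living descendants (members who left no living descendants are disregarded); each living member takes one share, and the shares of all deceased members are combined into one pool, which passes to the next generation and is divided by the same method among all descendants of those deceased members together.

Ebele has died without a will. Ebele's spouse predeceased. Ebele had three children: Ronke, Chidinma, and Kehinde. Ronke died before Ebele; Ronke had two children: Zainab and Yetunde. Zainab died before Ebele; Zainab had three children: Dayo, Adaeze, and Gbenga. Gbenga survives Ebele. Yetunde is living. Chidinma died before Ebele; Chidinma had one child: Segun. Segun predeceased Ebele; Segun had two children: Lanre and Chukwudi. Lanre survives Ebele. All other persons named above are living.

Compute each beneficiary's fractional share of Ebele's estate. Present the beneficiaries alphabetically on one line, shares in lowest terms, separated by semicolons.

Adaeze 4/45; Chukwudi 4/45; Dayo 4/45; Gbenga 4/45; Kehinde 1/3; Lanre 4/45; Yetunde 2/9

There is no surviving spouse, so the entire estate passes to Ebele's descendants per capita at each generation.
At generation 1 (Ronke, Chidinma, Kehinde) there are 3 shares of (1)/3 = 1/3 each.
Living: Kehinde — each takes 1/3.
Deceased: Ronke and Chidinma. Their combined 2/3 is pooled and carried to generation 2.
At generation 2 (Zainab, Yetunde, Segun) there are 3 shares of (2/3)/3 = 2/9 each.
Living: Yetunde — each takes 2/9.
Deceased: Zainab and Segun. Their combined 4/9 is pooled and carried to generation 3.
At generation 3 (Dayo, Adaeze, Gbenga, Lanre, Chukwudi) there are 5 shares of (4/9)/5 = 4/45 each.
Living: Dayo, Adaeze, Gbenga, Lanre, and Chukwudi — each takes 4/45.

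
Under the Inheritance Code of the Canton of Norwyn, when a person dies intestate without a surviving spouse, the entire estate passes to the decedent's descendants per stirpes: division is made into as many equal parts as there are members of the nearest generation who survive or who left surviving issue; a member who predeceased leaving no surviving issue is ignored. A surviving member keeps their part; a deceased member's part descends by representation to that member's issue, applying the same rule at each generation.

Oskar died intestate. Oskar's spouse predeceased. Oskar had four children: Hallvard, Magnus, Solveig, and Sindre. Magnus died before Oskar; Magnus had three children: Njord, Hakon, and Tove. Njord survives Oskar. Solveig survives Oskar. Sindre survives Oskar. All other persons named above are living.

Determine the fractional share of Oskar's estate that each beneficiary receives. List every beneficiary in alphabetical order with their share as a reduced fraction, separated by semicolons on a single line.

Hakon 1/12; Hallvard 1/4; Njord 1/12; Sindre 1/4; Solveig 1/4; Tove 1/12

There is no surviving spouse, so the entire estate passes to Oskar's descendants per stirpes.
The estate is divided into 4 equal shares of 1/4 among Hallvard, Magnus, Solveig, Sindre.
Hallvard is living and takes 1/4.
Magnus predeceased; the 1/4 allotted to Magnus's branch passes to Magnus's issue by representation.
The 1/4 is divided into 3 equal shares of 1/12 among Njord, Hakon, Tove.
Njord is living and takes 1/12.
Hakon is living and takes 1/12.
Tove is living and takes 1/12.
Solveig is living and takes 1/4.
Sindre is living and takes 1/4.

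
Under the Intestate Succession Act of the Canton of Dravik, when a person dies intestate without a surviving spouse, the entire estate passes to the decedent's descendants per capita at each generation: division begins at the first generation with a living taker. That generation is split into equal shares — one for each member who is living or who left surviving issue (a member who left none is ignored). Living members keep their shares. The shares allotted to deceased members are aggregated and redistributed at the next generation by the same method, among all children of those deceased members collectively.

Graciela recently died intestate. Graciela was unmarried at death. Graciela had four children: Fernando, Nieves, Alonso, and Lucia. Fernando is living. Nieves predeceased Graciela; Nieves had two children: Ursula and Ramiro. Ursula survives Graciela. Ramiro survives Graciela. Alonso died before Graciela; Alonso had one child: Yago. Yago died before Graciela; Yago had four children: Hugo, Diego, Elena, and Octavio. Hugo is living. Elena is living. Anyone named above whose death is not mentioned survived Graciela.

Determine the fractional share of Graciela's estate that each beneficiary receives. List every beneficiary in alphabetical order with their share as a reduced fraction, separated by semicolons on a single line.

There is no surviving spouse, so the entire estate passes to Graciela's descendants per capita at each generation.
At generation 1 (Fernando, Nieves, Alonso, Lucia) there are 4 shares of (1)/4 = 1/4 each.
Living: Fernando and Lucia — each takes 1/4.
Deceased: Nieves and Alonso. Their combined 1/2 is pooled and carried to generation 2.
At generation 2 (Ursula, Ramiro, Yago) there are 3 shares of (1/2)/3 = 1/6 each.
Living: Ursula and Ramiro — each takes 1/6.
Deceased: Yago. That 1/6 share is carried to generation 3.
At generation 3 (Hugo, Diego, Elena, Octavio) there are 4 shares of (1/6)/4 = 1/24 each.
Living: Hugo, Diego, Elena, and Octavio — each takes 1/24.

Diego 1/24; Elena 1/24; Fernando 1/4; Hugo 1/24; Lucia 1/4; Octavio 1/24; Ramiro 1/6; Ursula 1/6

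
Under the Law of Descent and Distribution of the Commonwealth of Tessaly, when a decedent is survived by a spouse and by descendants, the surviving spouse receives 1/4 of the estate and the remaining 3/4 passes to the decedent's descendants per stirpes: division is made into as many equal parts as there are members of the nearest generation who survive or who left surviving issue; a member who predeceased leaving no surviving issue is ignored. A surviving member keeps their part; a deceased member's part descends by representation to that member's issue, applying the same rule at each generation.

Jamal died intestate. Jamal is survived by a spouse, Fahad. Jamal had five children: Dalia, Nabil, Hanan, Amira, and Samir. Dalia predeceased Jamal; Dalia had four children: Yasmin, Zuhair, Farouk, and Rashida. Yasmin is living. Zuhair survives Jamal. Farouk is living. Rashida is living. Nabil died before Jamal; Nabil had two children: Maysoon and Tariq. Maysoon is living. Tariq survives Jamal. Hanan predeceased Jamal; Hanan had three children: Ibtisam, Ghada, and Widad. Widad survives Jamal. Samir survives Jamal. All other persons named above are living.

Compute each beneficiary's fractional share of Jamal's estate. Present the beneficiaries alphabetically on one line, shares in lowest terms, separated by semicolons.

Amira 3/20; Fahad 1/4; Farouk 3/80; Ghada 1/20; Ibtisam 1/20; Maysoon 3/40; Rashida 3/80; Samir 3/20; Tariq 3/40; Widad 1/20; Yasmin 3/80; Zuhair 3/80

Fahad, as surviving spouse, takes 1/4.
The remaining 3/4 passes to Jamal's descendants per stirpes.
The 3/4 is divided into 5 equal shares of 3/20 among Dalia, Nabil, Hanan, Amira, Samir.
Dalia predeceased; the 3/20 allotted to Dalia's branch passes to Dalia's issue by representation.
The 3/20 is divided into 4 equal shares of 3/80 among Yasmin, Zuhair, Farouk, Rashida.
Yasmin is living and takes 3/80.
Zuhair is living and takes 3/80.
Farouk is living and takes 3/80.
Rashida is living and takes 3/80.
Nabil predeceased; the 3/20 allotted to Nabil's branch passes to Nabil's issue by representation.
The 3/20 is divided into 2 equal shares of 3/40 among Maysoon, Tariq.
Maysoon is living and takes 3/40.
Tariq is living and takes 3/40.
Hanan predeceased; the 3/20 allotted to Hanan's branch passes to Hanan's issue by representation.
The 3/20 is divided into 3 equal shares of 1/20 among Ibtisam, Ghada, Widad.
Ibtisam is living and takes 1/20.
Ghada is living and takes 1/20.
Widad is living and takes 1/20.
Amira is living and takes 3/20.
Samir is living and takes 3/20.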